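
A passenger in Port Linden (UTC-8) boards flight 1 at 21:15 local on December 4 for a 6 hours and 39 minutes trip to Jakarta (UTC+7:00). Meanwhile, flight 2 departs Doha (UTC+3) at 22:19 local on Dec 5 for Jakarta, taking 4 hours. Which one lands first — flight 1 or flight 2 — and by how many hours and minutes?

the first, by 11 hours 25 minutes

Flight 1 in UTC: 21:15 + 8:00 = 05:15 on Dec 5.
+6 hours 39 minutes → arrive 11:54 UTC on Dec 5.
Flight 2 in UTC: 22:19 − 3:00 = 19:19 on Dec 5.
+4 hours → arrive 23:19 UTC on Dec 5.
Flight 1 lands earlier by 11 hours 25 minutes.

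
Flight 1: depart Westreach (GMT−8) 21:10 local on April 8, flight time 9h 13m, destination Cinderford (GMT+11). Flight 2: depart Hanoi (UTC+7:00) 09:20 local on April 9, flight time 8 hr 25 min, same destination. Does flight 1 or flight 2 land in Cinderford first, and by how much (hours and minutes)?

Flight 1 in UTC: 21:10 + 8:00 = 05:10 on Apr 9.
+9 hours and 13 minutes → arrive 14:23 UTC on Apr 9.
Flight 2 in UTC: 09:20 − 7:00 = 02:20 on Apr 9.
+8 hours 25 minutes → arrive 10:45 UTC on Apr 9.
Flight 2 lands earlier by 3 hours 38 minutes.

the second, by 3 hours 38 minutes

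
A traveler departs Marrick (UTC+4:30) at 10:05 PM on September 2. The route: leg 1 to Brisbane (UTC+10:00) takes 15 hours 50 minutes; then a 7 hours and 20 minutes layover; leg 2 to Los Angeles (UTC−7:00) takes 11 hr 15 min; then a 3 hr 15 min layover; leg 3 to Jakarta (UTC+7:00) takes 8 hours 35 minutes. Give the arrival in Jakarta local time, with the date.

Convert departure to UTC: 10:05 PM − 4:30 = 5:35 PM UTC on Sep 2.
Add 15 hours 50 minutes leg 1 → 9:25 AM UTC (Sep 3).
Add 7 hours and 20 minutes layover in Brisbane → 4:45 PM UTC.
Add 11 hours 15 minutes leg 2 → 4:00 AM UTC (Sep 4).
Add 3 hours 15 minutes layover in Los Angeles → 7:15 AM UTC.
Add 8 hours and 35 minutes leg 3 → 3:50 PM UTC.
Jakarta is UTC+7:00, so local arrival = 3:50 PM + 7:00 = 10:50 PM on Sep 4.

10:50 PM on Sep 4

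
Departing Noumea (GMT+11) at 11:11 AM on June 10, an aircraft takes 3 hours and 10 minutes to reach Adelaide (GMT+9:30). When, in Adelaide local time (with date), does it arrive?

Convert departure to UTC: 11:11 AM − 11:00 = 12:11 AM UTC on Jun 10.
Add 3 hours 10 minutes travel time → 3:21 AM UTC.
Adelaide is UTC+9:30, so local arrival = 3:21 AM + 9:30 = 12:51 PM on Jun 10.

12:51 PM on June 10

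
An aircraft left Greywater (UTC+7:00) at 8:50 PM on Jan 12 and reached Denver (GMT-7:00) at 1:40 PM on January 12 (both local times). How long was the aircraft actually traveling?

6 hours 50 minutes

Departure in UTC: 8:50 PM − 7:00 = 1:50 PM on Jan 12.
Arrival in UTC: 1:40 PM + 7:00 = 8:40 PM on Jan 12.
Elapsed = 8:40 PM − 1:50 PM = 6 hours 50 minutes.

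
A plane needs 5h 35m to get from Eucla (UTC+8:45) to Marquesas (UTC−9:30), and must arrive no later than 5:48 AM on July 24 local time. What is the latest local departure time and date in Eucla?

6:28 PM on July 24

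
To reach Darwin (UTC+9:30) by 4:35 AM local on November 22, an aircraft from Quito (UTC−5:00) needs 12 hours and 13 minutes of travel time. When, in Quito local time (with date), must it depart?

Target arrival in UTC: 4:35 AM − 9:30 = 7:05 PM on Nov 21.
Subtract 12 hours 13 minutes → departure 6:52 AM UTC on Nov 21.
Quito is UTC−5:00: 6:52 AM − 5:00 = 1:52 AM on Nov 21.

1:52 AM on Nov 21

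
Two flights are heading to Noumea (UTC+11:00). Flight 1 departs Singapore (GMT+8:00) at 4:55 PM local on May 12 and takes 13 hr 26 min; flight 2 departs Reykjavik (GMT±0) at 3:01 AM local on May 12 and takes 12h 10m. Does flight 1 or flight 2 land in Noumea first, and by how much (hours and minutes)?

the second, by 7 hours 10 minutes

Flight 1 in UTC: 4:55 PM − 8:00 = 8:55 AM on May 12.
+13 hours 26 minutes → arrive 10:21 PM UTC on May 12.
Flight 2 departs at 3:01 AM UTC (May 12).
+12 hours and 10 minutes → arrive 3:11 PM UTC on May 12.
Flight 2 lands earlier by 7 hours 10 minutes.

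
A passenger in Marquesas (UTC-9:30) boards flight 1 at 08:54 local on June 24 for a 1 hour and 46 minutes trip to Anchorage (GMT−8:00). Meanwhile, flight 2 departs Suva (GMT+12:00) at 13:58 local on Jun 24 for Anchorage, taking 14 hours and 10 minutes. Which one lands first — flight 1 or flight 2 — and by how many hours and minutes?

the second, by 4 hours 2 minutes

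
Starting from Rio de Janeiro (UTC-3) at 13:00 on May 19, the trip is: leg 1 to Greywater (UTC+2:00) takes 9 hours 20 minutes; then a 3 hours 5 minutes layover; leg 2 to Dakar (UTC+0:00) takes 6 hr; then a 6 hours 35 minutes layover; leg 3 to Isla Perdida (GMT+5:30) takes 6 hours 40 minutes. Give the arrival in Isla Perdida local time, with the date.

05:10 on May 21

Convert departure to UTC: 13:00 + 3:00 = 16:00 UTC on May 19.
Add 9 hours 20 minutes leg 1 → 01:20 UTC (May 20).
Add 3 hours and 5 minutes layover in Greywater → 04:25 UTC.
Add 6 hours leg 2 → 10:25 UTC.
Add 6 hours and 35 minutes layover in Dakar → 17:00 UTC.
Add 6 hours 40 minutes leg 3 → 23:40 UTC.
Isla Perdida is UTC+5:30, so local arrival = 23:40 + 5:30 = 05:10 on May 21.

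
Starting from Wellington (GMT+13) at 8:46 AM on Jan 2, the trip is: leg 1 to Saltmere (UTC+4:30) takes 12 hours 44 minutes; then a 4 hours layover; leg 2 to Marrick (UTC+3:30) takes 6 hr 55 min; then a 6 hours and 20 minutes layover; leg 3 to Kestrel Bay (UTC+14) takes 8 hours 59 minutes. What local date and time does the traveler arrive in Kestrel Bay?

12:44 AM on January 4

Convert departure to UTC: 8:46 AM − 13:00 = 7:46 PM UTC on Jan 1.
Add 12 hours and 44 minutes leg 1 → 8:30 AM UTC (Jan 2).
Add 4 hours layover in Saltmere → 12:30 PM UTC.
Add 6 hours 55 minutes leg 2 → 7:25 PM UTC.
Add 6 hours and 20 minutes layover in Marrick → 1:45 AM UTC (Jan 3).
Add 8 hours and 59 minutes leg 3 → 10:44 AM UTC.
Kestrel Bay is UTC+14:00, so local arrival = 10:44 AM + 14:00 = 12:44 AM on Jan 4.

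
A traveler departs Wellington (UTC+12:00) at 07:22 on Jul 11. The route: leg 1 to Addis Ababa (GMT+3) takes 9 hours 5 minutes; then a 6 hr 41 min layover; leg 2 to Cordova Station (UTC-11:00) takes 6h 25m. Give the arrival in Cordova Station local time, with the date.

Convert departure to UTC: 07:22 − 12:00 = 19:22 UTC on Jul 10.
Add 9 hours and 5 minutes leg 1 → 04:27 UTC (Jul 11).
Add 6 hours 41 minutes layover in Addis Ababa → 11:08 UTC.
Add 6 hours 25 minutes leg 2 → 17:33 UTC.
Cordova Station is UTC−11:00, so local arrival = 17:33 − 11:00 = 06:33 on Jul 11.

06:33 on Jul 11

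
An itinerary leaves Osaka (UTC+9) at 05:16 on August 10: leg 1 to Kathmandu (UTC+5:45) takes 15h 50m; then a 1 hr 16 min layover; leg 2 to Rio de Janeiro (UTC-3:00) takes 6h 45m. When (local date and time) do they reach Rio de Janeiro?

17:07 on Aug 10

Convert departure to UTC: 05:16 − 9:00 = 20:16 UTC on Aug 9.
Add 15 hours 50 minutes leg 1 → 12:06 UTC (Aug 10).
Add 1 hour and 16 minutes layover in Kathmandu → 13:22 UTC.
Add 6 hours and 45 minutes leg 2 → 20:07 UTC.
Rio de Janeiro is UTC−3:00, so local arrival = 20:07 − 3:00 = 17:07 on Aug 10.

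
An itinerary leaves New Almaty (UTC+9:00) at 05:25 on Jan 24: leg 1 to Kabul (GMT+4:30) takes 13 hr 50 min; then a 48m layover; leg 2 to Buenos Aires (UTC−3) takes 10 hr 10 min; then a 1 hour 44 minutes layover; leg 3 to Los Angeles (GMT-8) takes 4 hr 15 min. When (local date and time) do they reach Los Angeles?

19:12 on Jan 24

Convert departure to UTC: 05:25 − 9:00 = 20:25 UTC on Jan 23.
Add 13 hours 50 minutes leg 1 → 10:15 UTC (Jan 24).
Add 48 minutes layover in Kabul → 11:03 UTC.
Add 10 hours and 10 minutes leg 2 → 21:13 UTC.
Add 1 hour 44 minutes layover in Buenos Aires → 22:57 UTC.
Add 4 hours and 15 minutes leg 3 → 03:12 UTC (Jan 25).
Los Angeles is UTC−8:00, so local arrival = 03:12 − 8:00 = 19:12 on Jan 24.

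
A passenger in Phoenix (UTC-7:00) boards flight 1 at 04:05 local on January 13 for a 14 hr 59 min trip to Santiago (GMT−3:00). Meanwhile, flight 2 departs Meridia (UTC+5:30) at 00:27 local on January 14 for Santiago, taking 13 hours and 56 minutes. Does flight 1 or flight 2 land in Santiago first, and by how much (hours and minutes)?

the first, by 6 hours 49 minutes

Flight 1 in UTC: 04:05 + 7:00 = 11:05 on Jan 13.
+14 hours and 59 minutes → arrive 02:04 UTC on Jan 14.
Flight 2 in UTC: 00:27 − 5:30 = 18:57 on Jan 13.
+13 hours 56 minutes → arrive 08:53 UTC on Jan 14.
Flight 1 lands earlier by 6 hours 49 minutes.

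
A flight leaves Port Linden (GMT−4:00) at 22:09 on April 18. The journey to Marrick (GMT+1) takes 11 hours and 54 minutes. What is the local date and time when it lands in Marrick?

Convert departure to UTC: 22:09 + 4:00 = 02:09 UTC on Apr 19.
Add 11 hours 54 minutes travel time → 14:03 UTC.
Marrick is UTC+1:00, so local arrival = 14:03 + 1:00 = 15:03 on Apr 19.

15:03 on April 19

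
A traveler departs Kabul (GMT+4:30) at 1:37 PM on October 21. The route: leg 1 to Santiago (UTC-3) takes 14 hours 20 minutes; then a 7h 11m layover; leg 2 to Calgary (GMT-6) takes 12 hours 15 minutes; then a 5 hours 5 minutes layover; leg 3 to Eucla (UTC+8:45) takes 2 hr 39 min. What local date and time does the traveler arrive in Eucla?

Convert departure to UTC: 1:37 PM − 4:30 = 9:07 AM UTC on Oct 21.
Add 14 hours 20 minutes leg 1 → 11:27 PM UTC.
Add 7 hours and 11 minutes layover in Santiago → 6:38 AM UTC (Oct 22).
Add 12 hours and 15 minutes leg 2 → 6:53 PM UTC.
Add 5 hours and 5 minutes layover in Calgary → 11:58 PM UTC.
Add 2 hours 39 minutes leg 3 → 2:37 AM UTC (Oct 23).
Eucla is UTC+8:45, so local arrival = 2:37 AM + 8:45 = 11:22 AM on Oct 23.

11:22 AM on Oct 23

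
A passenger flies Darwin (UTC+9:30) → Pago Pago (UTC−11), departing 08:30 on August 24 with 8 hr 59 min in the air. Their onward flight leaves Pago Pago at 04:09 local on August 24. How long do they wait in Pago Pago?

7 hours 10 minutes

Convert departure to UTC: 08:30 − 9:30 = 23:00 UTC on Aug 23.
Add 8 hours and 59 minutes flight time → 07:59 UTC (Aug 24).
Pago Pago is UTC−11:00, so local arrival = 07:59 − 11:00 = 20:59 on Aug 23.
Layover = 04:09 − 20:59 (+1 day) = 7 hours 10 minutes.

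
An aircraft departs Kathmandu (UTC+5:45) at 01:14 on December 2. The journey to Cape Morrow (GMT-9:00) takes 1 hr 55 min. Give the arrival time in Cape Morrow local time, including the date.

Cape Morrow is 14:45 behind Kathmandu.
After 1 hour 55 minutes it is 03:09 in Kathmandu.
Shift by the zone difference: 03:09 − 14:45 = 12:24 on Dec 1 in Cape Morrow.

12:24 on December 1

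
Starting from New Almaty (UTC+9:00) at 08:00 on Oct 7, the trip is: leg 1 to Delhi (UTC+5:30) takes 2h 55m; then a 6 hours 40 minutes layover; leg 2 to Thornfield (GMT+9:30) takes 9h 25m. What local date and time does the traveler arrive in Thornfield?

03:30 on Oct 8

Convert departure to UTC: 08:00 − 9:00 = 23:00 UTC on Oct 6.
Add 2 hours and 55 minutes leg 1 → 01:55 UTC (Oct 7).
Add 6 hours 40 minutes layover in Delhi → 08:35 UTC.
Add 9 hours and 25 minutes leg 2 → 18:00 UTC.
Thornfield is UTC+9:30, so local arrival = 18:00 + 9:30 = 03:30 on Oct 8.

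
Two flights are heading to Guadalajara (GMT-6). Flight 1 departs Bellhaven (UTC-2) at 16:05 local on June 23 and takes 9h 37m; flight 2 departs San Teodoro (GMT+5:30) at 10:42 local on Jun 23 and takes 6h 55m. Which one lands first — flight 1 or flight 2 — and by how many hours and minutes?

the second, by 15 hours 35 minutes

Flight 1 in UTC: 16:05 + 2:00 = 18:05 on Jun 23.
+9 hours and 37 minutes → arrive 03:42 UTC on Jun 24.
Flight 2 in UTC: 10:42 − 5:30 = 05:12 on Jun 23.
+6 hours 55 minutes → arrive 12:07 UTC on Jun 23.
Flight 2 lands earlier by 15 hours 35 minutes.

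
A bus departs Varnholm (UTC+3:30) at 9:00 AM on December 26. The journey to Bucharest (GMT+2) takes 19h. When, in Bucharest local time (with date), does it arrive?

Convert departure to UTC: 9:00 AM − 3:30 = 5:30 AM UTC on Dec 26.
Add 19 hours travel time → 12:30 AM UTC (Dec 27).
Bucharest is UTC+2:00, so local arrival = 12:30 AM + 2:00 = 2:30 AM on Dec 27.

2:30 AM on December 27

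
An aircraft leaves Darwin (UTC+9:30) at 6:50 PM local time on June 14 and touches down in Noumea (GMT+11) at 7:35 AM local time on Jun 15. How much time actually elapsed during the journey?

11 hours 15 minutes

Departure in UTC: 6:50 PM − 9:30 = 9:20 AM on Jun 14.
Arrival in UTC: 7:35 AM − 11:00 = 8:35 PM on Jun 14.
Elapsed = 8:35 PM − 9:20 AM = 11 hours 15 minutes.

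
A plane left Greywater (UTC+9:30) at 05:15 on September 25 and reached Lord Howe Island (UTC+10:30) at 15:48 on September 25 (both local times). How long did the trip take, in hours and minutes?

Departure in UTC: 05:15 − 9:30 = 19:45 on Sep 24.
Arrival in UTC: 15:48 − 10:30 = 05:18 on Sep 25.
Elapsed = 05:18 − 19:45 (+1 day) = 9 hours 33 minutes.

9 hours 33 minutes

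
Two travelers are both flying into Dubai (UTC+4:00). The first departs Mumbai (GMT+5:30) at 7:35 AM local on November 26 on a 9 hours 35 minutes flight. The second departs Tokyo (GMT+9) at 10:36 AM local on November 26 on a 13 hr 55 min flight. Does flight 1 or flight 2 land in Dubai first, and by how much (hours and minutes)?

Flight 1 in UTC: 7:35 AM − 5:30 = 2:05 AM on Nov 26.
+9 hours 35 minutes → arrive 11:40 AM UTC on Nov 26.
Flight 2 in UTC: 10:36 AM − 9:00 = 1:36 AM on Nov 26.
+13 hours and 55 minutes → arrive 3:31 PM UTC on Nov 26.
Flight 1 lands earlier by 3 hours 51 minutes.

the first, by 3 hours 51 minutes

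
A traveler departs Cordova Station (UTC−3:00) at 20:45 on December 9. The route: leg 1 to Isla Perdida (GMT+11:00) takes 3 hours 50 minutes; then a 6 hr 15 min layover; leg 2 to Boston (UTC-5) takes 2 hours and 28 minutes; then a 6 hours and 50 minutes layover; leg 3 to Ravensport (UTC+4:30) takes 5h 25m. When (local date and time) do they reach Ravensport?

05:03 on December 11

Convert departure to UTC: 20:45 + 3:00 = 23:45 UTC on Dec 9.
Add 3 hours 50 minutes leg 1 → 03:35 UTC (Dec 10).
Add 6 hours 15 minutes layover in Isla Perdida → 09:50 UTC.
Add 2 hours and 28 minutes leg 2 → 12:18 UTC.
Add 6 hours 50 minutes layover in Boston → 19:08 UTC.
Add 5 hours 25 minutes leg 3 → 00:33 UTC (Dec 11).
Ravensport is UTC+4:30, so local arrival = 00:33 + 4:30 = 05:03 on Dec 11.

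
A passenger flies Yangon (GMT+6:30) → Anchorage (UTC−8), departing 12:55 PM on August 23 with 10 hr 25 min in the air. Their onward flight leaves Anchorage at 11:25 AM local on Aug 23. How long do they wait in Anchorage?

2 hours 35 minutes

Convert departure to UTC: 12:55 PM − 6:30 = 6:25 AM UTC on Aug 23.
Add 10 hours 25 minutes flight time → 4:50 PM UTC.
Anchorage is UTC−8:00, so local arrival = 4:50 PM − 8:00 = 8:50 AM on Aug 23.
Layover = 11:25 AM − 8:50 AM = 2 hours 35 minutes.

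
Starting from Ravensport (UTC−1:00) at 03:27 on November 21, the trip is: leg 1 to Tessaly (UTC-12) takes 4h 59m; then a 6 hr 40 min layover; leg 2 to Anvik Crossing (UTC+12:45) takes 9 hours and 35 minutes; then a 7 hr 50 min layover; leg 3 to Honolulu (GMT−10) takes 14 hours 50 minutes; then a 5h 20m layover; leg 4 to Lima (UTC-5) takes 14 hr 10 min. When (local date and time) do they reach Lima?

Convert departure to UTC: 03:27 + 1:00 = 04:27 UTC on Nov 21.
Add 4 hours 59 minutes leg 1 → 09:26 UTC.
Add 6 hours 40 minutes layover in Tessaly → 16:06 UTC.
Add 9 hours 35 minutes leg 2 → 01:41 UTC (Nov 22).
Add 7 hours and 50 minutes layover in Anvik Crossing → 09:31 UTC.
Add 14 hours 50 minutes leg 3 → 00:21 UTC (Nov 23).
Add 5 hours 20 minutes layover in Honolulu → 05:41 UTC.
Add 14 hours and 10 minutes leg 4 → 19:51 UTC.
Lima is UTC−5:00, so local arrival = 19:51 − 5:00 = 14:51 on Nov 23.

14:51 on November 23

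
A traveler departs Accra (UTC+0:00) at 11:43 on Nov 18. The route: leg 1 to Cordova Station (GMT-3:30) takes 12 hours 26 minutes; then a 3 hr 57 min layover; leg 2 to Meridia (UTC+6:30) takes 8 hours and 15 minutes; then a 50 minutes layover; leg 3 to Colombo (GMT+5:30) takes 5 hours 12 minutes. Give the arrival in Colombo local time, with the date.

23:53 on Nov 19

Accra is at UTC+0, so departure is already 11:43 UTC on Nov 18.
Add 12 hours 26 minutes leg 1 → 00:09 UTC (Nov 19).
Add 3 hours 57 minutes layover in Cordova Station → 04:06 UTC.
Add 8 hours 15 minutes leg 2 → 12:21 UTC.
Add 50 minutes layover in Meridia → 13:11 UTC.
Add 5 hours and 12 minutes leg 3 → 18:23 UTC.
Colombo is UTC+5:30, so local arrival = 18:23 + 5:30 = 23:53 on Nov 19.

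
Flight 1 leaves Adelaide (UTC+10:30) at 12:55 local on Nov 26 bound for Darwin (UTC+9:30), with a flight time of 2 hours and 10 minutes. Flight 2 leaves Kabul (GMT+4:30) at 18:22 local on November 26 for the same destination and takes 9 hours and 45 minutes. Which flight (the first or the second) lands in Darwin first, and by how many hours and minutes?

the first, by 19 hours 2 minutes

Flight 1 in UTC: 12:55 − 10:30 = 02:25 on Nov 26.
+2 hours 10 minutes → arrive 04:35 UTC on Nov 26.
Flight 2 in UTC: 18:22 − 4:30 = 13:52 on Nov 26.
+9 hours 45 minutes → arrive 23:37 UTC on Nov 26.
Flight 1 lands earlier by 19 hours 2 minutes.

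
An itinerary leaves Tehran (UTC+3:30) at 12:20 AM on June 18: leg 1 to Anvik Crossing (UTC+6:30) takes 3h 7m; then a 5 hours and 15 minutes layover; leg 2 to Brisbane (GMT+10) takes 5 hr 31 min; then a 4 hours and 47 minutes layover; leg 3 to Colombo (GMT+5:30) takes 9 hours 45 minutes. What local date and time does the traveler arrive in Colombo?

Convert departure to UTC: 12:20 AM − 3:30 = 8:50 PM UTC on Jun 17.
Add 3 hours 7 minutes leg 1 → 11:57 PM UTC.
Add 5 hours 15 minutes layover in Anvik Crossing → 5:12 AM UTC (Jun 18).
Add 5 hours 31 minutes leg 2 → 10:43 AM UTC.
Add 4 hours and 47 minutes layover in Brisbane → 3:30 PM UTC.
Add 9 hours 45 minutes leg 3 → 1:15 AM UTC (Jun 19).
Colombo is UTC+5:30, so local arrival = 1:15 AM + 5:30 = 6:45 AM on Jun 19.

6:45 AM on Jun 19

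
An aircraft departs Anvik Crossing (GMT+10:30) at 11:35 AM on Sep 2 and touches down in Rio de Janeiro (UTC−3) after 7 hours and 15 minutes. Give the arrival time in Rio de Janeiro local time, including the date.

Rio de Janeiro is 13:30 behind Anvik Crossing.
After 7 hours and 15 minutes it is 6:50 PM in Anvik Crossing.
Shift by the zone difference: 6:50 PM − 13:30 = 5:20 AM on Sep 2 in Rio de Janeiro.

5:20 AM on September 2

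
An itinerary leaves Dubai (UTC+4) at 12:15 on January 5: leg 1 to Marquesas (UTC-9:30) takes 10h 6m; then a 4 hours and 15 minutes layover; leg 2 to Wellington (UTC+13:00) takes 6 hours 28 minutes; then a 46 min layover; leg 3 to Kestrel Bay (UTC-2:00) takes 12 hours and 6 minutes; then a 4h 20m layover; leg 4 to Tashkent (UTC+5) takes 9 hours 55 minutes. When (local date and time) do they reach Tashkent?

13:11 on January 7

Convert departure to UTC: 12:15 − 4:00 = 08:15 UTC on Jan 5.
Add 10 hours and 6 minutes leg 1 → 18:21 UTC.
Add 4 hours and 15 minutes layover in Marquesas → 22:36 UTC.
Add 6 hours and 28 minutes leg 2 → 05:04 UTC (Jan 6).
Add 46 minutes layover in Wellington → 05:50 UTC.
Add 12 hours and 6 minutes leg 3 → 17:56 UTC.
Add 4 hours 20 minutes layover in Kestrel Bay → 22:16 UTC.
Add 9 hours and 55 minutes leg 4 → 08:11 UTC (Jan 7).
Tashkent is UTC+5:00, so local arrival = 08:11 + 5:00 = 13:11 on Jan 7.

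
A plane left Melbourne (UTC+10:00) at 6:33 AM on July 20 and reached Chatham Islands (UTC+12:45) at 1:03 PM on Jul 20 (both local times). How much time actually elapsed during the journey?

3 hours 45 minutes

Departure in UTC: 6:33 AM − 10:00 = 8:33 PM on Jul 19.
Arrival in UTC: 1:03 PM − 12:45 = 12:18 AM on Jul 20.
Elapsed = 12:18 AM − 8:33 PM (+1 day) = 3 hours 45 minutes.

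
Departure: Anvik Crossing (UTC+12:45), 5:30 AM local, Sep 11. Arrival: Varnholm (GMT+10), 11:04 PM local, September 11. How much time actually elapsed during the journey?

Departure in UTC: 5:30 AM − 12:45 = 4:45 PM on Sep 10.
Arrival in UTC: 11:04 PM − 10:00 = 1:04 PM on Sep 11.
Elapsed = 1:04 PM − 4:45 PM (+1 day) = 20 hours 19 minutes.

20 hours 19 minutes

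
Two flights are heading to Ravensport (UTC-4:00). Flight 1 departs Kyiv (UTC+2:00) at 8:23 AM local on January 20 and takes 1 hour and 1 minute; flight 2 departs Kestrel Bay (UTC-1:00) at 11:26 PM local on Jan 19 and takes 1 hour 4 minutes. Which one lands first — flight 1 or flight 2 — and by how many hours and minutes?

Flight 1 in UTC: 8:23 AM − 2:00 = 6:23 AM on Jan 20.
+1 hour and 1 minute → arrive 7:24 AM UTC on Jan 20.
Flight 2 in UTC: 11:26 PM + 1:00 = 12:26 AM on Jan 20.
+1 hour and 4 minutes → arrive 1:30 AM UTC on Jan 20.
Flight 2 lands earlier by 5 hours 54 minutes.

the second, by 5 hours 54 minutes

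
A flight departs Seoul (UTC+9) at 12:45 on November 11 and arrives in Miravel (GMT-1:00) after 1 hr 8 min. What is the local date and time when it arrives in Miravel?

03:53 on November 11

Convert departure to UTC: 12:45 − 9:00 = 03:45 UTC on Nov 11.
Add 1 hour and 8 minutes travel time → 04:53 UTC.
Miravel is UTC−1:00, so local arrival = 04:53 − 1:00 = 03:53 on Nov 11.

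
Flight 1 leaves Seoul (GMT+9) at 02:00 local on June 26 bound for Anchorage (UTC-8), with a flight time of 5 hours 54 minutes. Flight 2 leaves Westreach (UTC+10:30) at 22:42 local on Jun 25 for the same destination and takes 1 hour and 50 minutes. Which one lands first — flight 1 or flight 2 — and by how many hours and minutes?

Flight 1 in UTC: 02:00 − 9:00 = 17:00 on Jun 25.
+5 hours 54 minutes → arrive 22:54 UTC on Jun 25.
Flight 2 in UTC: 22:42 − 10:30 = 12:12 on Jun 25.
+1 hour 50 minutes → arrive 14:02 UTC on Jun 25.
Flight 2 lands earlier by 8 hours 52 minutes.

the second, by 8 hours 52 minutes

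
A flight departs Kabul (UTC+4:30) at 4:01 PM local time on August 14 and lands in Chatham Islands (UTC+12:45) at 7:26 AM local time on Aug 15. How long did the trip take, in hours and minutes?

Chatham Islands is 8:15 ahead of Kabul.
Clock-face elapsed time (ignoring zones) is 15 hours 25 minutes.
Actual elapsed = 15 hours 25 minutes − 8:15 = 7 hours 10 minutes.

7 hours 10 minutes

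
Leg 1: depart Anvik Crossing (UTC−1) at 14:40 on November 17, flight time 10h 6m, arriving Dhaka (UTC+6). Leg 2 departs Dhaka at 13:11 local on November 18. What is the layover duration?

Convert departure to UTC: 14:40 + 1:00 = 15:40 UTC on Nov 17.
Add 10 hours 6 minutes flight time → 01:46 UTC (Nov 18).
Dhaka is UTC+6:00, so local arrival = 01:46 + 6:00 = 07:46 on Nov 18.
Layover = 13:11 − 07:46 = 5 hours 25 minutes.

5 hours 25 minutes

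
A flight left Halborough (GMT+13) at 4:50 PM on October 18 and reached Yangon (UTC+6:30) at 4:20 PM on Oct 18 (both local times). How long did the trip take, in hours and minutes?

Departure in UTC: 4:50 PM − 13:00 = 3:50 AM on Oct 18.
Arrival in UTC: 4:20 PM − 6:30 = 9:50 AM on Oct 18.
Elapsed = 9:50 AM − 3:50 AM = 6 hours.

6 hours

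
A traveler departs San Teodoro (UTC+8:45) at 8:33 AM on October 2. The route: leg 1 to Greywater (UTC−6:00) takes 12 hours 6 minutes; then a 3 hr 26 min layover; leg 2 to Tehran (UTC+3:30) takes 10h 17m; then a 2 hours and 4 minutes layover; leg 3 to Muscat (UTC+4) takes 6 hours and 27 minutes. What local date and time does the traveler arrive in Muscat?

2:08 PM on Oct 3

Convert departure to UTC: 8:33 AM − 8:45 = 11:48 PM UTC on Oct 1.
Add 12 hours and 6 minutes leg 1 → 11:54 AM UTC (Oct 2).
Add 3 hours and 26 minutes layover in Greywater → 3:20 PM UTC.
Add 10 hours 17 minutes leg 2 → 1:37 AM UTC (Oct 3).
Add 2 hours and 4 minutes layover in Tehran → 3:41 AM UTC.
Add 6 hours and 27 minutes leg 3 → 10:08 AM UTC.
Muscat is UTC+4:00, so local arrival = 10:08 AM + 4:00 = 2:08 PM on Oct 3.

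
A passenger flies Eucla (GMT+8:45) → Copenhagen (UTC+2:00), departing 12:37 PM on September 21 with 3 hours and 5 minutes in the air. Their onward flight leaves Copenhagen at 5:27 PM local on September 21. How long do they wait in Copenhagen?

8 hours 30 minutes

Convert departure to UTC: 12:37 PM − 8:45 = 3:52 AM UTC on Sep 21.
Add 3 hours and 5 minutes flight time → 6:57 AM UTC.
Copenhagen is UTC+2:00, so local arrival = 6:57 AM + 2:00 = 8:57 AM on Sep 21.
Layover = 5:27 PM − 8:57 AM = 8 hours 30 minutes.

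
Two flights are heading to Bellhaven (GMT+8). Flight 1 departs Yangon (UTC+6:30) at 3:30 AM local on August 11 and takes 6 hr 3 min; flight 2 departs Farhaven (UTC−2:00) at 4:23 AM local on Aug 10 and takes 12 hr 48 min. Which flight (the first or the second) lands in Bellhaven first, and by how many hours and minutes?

Flight 1 in UTC: 3:30 AM − 6:30 = 9:00 PM on Aug 10.
+6 hours and 3 minutes → arrive 3:03 AM UTC on Aug 11.
Flight 2 in UTC: 4:23 AM + 2:00 = 6:23 AM on Aug 10.
+12 hours and 48 minutes → arrive 7:11 PM UTC on Aug 10.
Flight 2 lands earlier by 7 hours 52 minutes.

the second, by 7 hours 52 minutes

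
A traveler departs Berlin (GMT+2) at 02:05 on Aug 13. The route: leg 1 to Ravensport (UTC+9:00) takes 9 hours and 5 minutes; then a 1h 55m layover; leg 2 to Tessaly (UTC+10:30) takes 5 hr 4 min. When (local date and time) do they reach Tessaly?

02:39 on August 14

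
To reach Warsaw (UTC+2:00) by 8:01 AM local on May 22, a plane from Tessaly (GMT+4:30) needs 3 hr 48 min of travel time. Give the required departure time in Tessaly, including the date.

6:43 AM on May 22

Target arrival in UTC: 8:01 AM − 2:00 = 6:01 AM on May 22.
Subtract 3 hours 48 minutes → departure 2:13 AM UTC on May 22.
Tessaly is UTC+4:30: 2:13 AM + 4:30 = 6:43 AM on May 22.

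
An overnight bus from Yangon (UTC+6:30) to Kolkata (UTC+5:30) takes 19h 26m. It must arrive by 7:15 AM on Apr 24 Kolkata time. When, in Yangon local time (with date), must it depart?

Target arrival in UTC: 7:15 AM − 5:30 = 1:45 AM on Apr 24.
Subtract 19 hours and 26 minutes → departure 6:19 AM UTC on Apr 23.
Yangon is UTC+6:30: 6:19 AM + 6:30 = 12:49 PM on Apr 23.

12:49 PM on Apr 23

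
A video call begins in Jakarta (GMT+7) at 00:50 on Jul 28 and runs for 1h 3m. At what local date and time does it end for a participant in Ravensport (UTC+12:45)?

07:38 on July 28

Convert start to UTC: 00:50 − 7:00 = 17:50 UTC on Jul 27.
Add 1 hour and 3 minutes duration → 18:53 UTC.
Ravensport is UTC+12:45, so local end time = 18:53 + 12:45 = 07:38 on Jul 28.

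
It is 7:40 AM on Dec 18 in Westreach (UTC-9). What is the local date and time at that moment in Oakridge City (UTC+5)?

9:40 PM on December 18

In UTC: 7:40 AM + 9:00 = 4:40 PM on Dec 18.
Oakridge City is UTC+5:00: 4:40 PM + 5:00 = 9:40 PM on Dec 18.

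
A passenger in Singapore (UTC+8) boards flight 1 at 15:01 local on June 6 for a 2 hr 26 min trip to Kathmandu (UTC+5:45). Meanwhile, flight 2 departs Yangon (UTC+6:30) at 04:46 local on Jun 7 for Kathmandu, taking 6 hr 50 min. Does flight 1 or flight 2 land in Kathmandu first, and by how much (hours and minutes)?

the first, by 19 hours 39 minutes

Flight 1 in UTC: 15:01 − 8:00 = 07:01 on Jun 6.
+2 hours 26 minutes → arrive 09:27 UTC on Jun 6.
Flight 2 in UTC: 04:46 − 6:30 = 22:16 on Jun 6.
+6 hours and 50 minutes → arrive 05:06 UTC on Jun 7.
Flight 1 lands earlier by 19 hours 39 minutes.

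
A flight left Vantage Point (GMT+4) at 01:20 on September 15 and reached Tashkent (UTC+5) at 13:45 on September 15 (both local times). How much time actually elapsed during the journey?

11 hours 25 minutes

Departure in UTC: 01:20 − 4:00 = 21:20 on Sep 14.
Arrival in UTC: 13:45 − 5:00 = 08:45 on Sep 15.
Elapsed = 08:45 − 21:20 (+1 day) = 11 hours 25 minutes.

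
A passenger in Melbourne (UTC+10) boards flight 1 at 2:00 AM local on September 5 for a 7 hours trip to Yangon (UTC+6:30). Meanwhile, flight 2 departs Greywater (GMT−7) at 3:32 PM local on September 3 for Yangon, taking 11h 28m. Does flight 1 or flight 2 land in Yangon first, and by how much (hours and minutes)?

the second, by 13 hours

Flight 1 in UTC: 2:00 AM − 10:00 = 4:00 PM on Sep 4.
+7 hours → arrive 11:00 PM UTC on Sep 4.
Flight 2 in UTC: 3:32 PM + 7:00 = 10:32 PM on Sep 3.
+11 hours and 28 minutes → arrive 10:00 AM UTC on Sep 4.
Flight 2 lands earlier by 13 hours.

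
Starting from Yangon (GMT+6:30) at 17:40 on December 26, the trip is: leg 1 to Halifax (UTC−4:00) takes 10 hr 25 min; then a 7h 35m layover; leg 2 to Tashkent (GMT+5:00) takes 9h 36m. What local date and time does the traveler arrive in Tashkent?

Convert departure to UTC: 17:40 − 6:30 = 11:10 UTC on Dec 26.
Add 10 hours and 25 minutes leg 1 → 21:35 UTC.
Add 7 hours and 35 minutes layover in Halifax → 05:10 UTC (Dec 27).
Add 9 hours 36 minutes leg 2 → 14:46 UTC.
Tashkent is UTC+5:00, so local arrival = 14:46 + 5:00 = 19:46 on Dec 27.

19:46 on Dec 27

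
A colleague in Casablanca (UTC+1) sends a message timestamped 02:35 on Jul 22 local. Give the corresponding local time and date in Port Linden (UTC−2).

Port Linden is 3:00 behind Casablanca.
Shift by the zone difference: 02:35 − 3:00 = 23:35 on Jul 21 in Port Linden.

23:35 on Jul 21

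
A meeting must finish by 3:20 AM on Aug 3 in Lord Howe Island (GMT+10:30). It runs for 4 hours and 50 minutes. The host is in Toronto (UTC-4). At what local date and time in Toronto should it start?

Target end time in UTC: 3:20 AM − 10:30 = 4:50 PM on Aug 2.
Subtract 4 hours 50 minutes → start 12:00 PM UTC on Aug 2.
Toronto is UTC−4:00: 12:00 PM − 4:00 = 8:00 AM on Aug 2.

8:00 AM on August 2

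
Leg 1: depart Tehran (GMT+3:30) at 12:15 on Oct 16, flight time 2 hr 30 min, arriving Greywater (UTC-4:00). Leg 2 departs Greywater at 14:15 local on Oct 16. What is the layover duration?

Convert departure to UTC: 12:15 − 3:30 = 08:45 UTC on Oct 16.
Add 2 hours 30 minutes flight time → 11:15 UTC.
Greywater is UTC−4:00, so local arrival = 11:15 − 4:00 = 07:15 on Oct 16.
Layover = 14:15 − 07:15 = 7 hours.

7 hours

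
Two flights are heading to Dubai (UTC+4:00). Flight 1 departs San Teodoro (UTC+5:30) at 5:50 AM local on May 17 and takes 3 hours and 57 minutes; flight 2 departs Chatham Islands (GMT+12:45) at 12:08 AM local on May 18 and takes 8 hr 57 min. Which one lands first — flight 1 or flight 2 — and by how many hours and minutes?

the first, by 16 hours 3 minutes

Flight 1 in UTC: 5:50 AM − 5:30 = 12:20 AM on May 17.
+3 hours 57 minutes → arrive 4:17 AM UTC on May 17.
Flight 2 in UTC: 12:08 AM − 12:45 = 11:23 AM on May 17.
+8 hours 57 minutes → arrive 8:20 PM UTC on May 17.
Flight 1 lands earlier by 16 hours 3 minutes.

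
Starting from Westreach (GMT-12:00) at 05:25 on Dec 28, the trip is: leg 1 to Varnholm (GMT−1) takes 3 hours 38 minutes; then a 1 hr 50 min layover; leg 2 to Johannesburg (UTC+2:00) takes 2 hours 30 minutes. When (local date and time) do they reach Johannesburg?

Convert departure to UTC: 05:25 + 12:00 = 17:25 UTC on Dec 28.
Add 3 hours 38 minutes leg 1 → 21:03 UTC.
Add 1 hour 50 minutes layover in Varnholm → 22:53 UTC.
Add 2 hours and 30 minutes leg 2 → 01:23 UTC (Dec 29).
Johannesburg is UTC+2:00, so local arrival = 01:23 + 2:00 = 03:23 on Dec 29.

03:23 on December 29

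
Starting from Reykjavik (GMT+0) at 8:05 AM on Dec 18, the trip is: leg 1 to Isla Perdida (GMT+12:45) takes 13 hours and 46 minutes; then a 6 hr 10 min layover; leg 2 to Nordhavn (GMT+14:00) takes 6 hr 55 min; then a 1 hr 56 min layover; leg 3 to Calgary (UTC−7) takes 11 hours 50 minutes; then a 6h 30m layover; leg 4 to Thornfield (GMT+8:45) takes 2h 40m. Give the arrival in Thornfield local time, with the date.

Reykjavik is at UTC+0, so departure is already 8:05 AM UTC on Dec 18.
Add 13 hours 46 minutes leg 1 → 9:51 PM UTC.
Add 6 hours and 10 minutes layover in Isla Perdida → 4:01 AM UTC (Dec 19).
Add 6 hours and 55 minutes leg 2 → 10:56 AM UTC.
Add 1 hour 56 minutes layover in Nordhavn → 12:52 PM UTC.
Add 11 hours and 50 minutes leg 3 → 12:42 AM UTC (Dec 20).
Add 6 hours and 30 minutes layover in Calgary → 7:12 AM UTC.
Add 2 hours and 40 minutes leg 4 → 9:52 AM UTC.
Thornfield is UTC+8:45, so local arrival = 9:52 AM + 8:45 = 6:37 PM on Dec 20.

6:37 PM on Dec 20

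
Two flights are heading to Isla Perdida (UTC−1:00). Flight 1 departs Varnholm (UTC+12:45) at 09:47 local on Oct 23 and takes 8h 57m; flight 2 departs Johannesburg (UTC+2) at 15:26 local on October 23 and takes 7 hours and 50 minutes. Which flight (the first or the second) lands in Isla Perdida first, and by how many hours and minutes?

the first, by 15 hours 17 minutes

Flight 1 in UTC: 09:47 − 12:45 = 21:02 on Oct 22.
+8 hours and 57 minutes → arrive 05:59 UTC on Oct 23.
Flight 2 in UTC: 15:26 − 2:00 = 13:26 on Oct 23.
+7 hours and 50 minutes → arrive 21:16 UTC on Oct 23.
Flight 1 lands earlier by 15 hours 17 minutes.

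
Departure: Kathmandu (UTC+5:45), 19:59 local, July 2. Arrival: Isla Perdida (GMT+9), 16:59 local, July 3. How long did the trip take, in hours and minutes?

17 hours 45 minutes

Departure in UTC: 19:59 − 5:45 = 14:14 on Jul 2.
Arrival in UTC: 16:59 − 9:00 = 07:59 on Jul 3.
Elapsed = 07:59 − 14:14 (+1 day) = 17 hours 45 minutes.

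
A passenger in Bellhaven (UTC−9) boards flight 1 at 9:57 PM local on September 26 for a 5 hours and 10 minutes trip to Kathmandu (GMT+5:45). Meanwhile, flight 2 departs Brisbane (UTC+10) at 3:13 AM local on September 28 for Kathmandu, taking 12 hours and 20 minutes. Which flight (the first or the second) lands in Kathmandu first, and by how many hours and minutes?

the first, by 17 hours 26 minutes

Flight 1 in UTC: 9:57 PM + 9:00 = 6:57 AM on Sep 27.
+5 hours 10 minutes → arrive 12:07 PM UTC on Sep 27.
Flight 2 in UTC: 3:13 AM − 10:00 = 5:13 PM on Sep 27.
+12 hours 20 minutes → arrive 5:33 AM UTC on Sep 28.
Flight 1 lands earlier by 17 hours 26 minutes.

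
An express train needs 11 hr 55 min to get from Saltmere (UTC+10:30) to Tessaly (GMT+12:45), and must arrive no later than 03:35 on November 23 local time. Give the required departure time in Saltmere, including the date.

13:25 on November 22

Target arrival in UTC: 03:35 − 12:45 = 14:50 on Nov 22.
Subtract 11 hours 55 minutes → departure 02:55 UTC on Nov 22.
Saltmere is UTC+10:30: 02:55 + 10:30 = 13:25 on Nov 22.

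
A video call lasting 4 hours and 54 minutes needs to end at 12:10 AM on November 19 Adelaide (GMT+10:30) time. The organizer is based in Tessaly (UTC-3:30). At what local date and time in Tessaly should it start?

Target end time in UTC: 12:10 AM − 10:30 = 1:40 PM on Nov 18.
Subtract 4 hours and 54 minutes → start 8:46 AM UTC on Nov 18.
Tessaly is UTC−3:30: 8:46 AM − 3:30 = 5:16 AM on Nov 18.

5:16 AM on November 18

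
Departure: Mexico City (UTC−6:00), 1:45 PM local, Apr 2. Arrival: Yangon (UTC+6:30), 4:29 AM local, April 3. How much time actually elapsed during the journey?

2 hours 14 minutes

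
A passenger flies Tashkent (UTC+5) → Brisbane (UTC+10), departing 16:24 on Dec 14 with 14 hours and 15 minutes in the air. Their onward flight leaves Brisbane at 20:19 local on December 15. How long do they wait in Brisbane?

8 hours 40 minutes

Convert departure to UTC: 16:24 − 5:00 = 11:24 UTC on Dec 14.
Add 14 hours and 15 minutes flight time → 01:39 UTC (Dec 15).
Brisbane is UTC+10:00, so local arrival = 01:39 + 10:00 = 11:39 on Dec 15.
Layover = 20:19 − 11:39 = 8 hours 40 minutes.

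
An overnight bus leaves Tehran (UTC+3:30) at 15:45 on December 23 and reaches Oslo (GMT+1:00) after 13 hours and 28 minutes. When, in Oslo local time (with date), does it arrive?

02:43 on December 24

Convert departure to UTC: 15:45 − 3:30 = 12:15 UTC on Dec 23.
Add 13 hours 28 minutes travel time → 01:43 UTC (Dec 24).
Oslo is UTC+1:00, so local arrival = 01:43 + 1:00 = 02:43 on Dec 24.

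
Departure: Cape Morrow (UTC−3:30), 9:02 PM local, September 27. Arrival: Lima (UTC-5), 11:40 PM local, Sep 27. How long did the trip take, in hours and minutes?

4 hours 8 minutes

Departure in UTC: 9:02 PM + 3:30 = 12:32 AM on Sep 28.
Arrival in UTC: 11:40 PM + 5:00 = 4:40 AM on Sep 28.
Elapsed = 4:40 AM − 12:32 AM = 4 hours 8 minutes.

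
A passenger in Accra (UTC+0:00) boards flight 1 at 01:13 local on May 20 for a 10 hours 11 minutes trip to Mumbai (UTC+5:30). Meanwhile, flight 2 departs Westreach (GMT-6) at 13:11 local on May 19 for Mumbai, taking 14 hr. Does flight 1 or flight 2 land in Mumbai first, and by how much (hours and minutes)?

Flight 1 departs at 01:13 UTC (May 20).
+10 hours and 11 minutes → arrive 11:24 UTC on May 20.
Flight 2 in UTC: 13:11 + 6:00 = 19:11 on May 19.
+14 hours → arrive 09:11 UTC on May 20.
Flight 2 lands earlier by 2 hours 13 minutes.

the second, by 2 hours 13 minutes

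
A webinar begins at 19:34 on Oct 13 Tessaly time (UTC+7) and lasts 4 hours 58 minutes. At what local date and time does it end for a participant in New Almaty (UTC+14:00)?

07:32 on October 14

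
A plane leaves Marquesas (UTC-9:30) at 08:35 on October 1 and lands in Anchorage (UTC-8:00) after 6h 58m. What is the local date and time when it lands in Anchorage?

17:03 on October 1

Convert departure to UTC: 08:35 + 9:30 = 18:05 UTC on Oct 1.
Add 6 hours 58 minutes travel time → 01:03 UTC (Oct 2).
Anchorage is UTC−8:00, so local arrival = 01:03 − 8:00 = 17:03 on Oct 1.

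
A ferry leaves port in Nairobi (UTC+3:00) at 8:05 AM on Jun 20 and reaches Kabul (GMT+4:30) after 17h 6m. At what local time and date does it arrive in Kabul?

Convert departure to UTC: 8:05 AM − 3:00 = 5:05 AM UTC on Jun 20.
Add 17 hours and 6 minutes travel time → 10:11 PM UTC.
Kabul is UTC+4:30, so local arrival = 10:11 PM + 4:30 = 2:41 AM on Jun 21.

2:41 AM on Jun 21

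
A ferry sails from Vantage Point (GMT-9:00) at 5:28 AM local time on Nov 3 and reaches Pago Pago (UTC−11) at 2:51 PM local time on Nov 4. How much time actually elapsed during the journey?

Departure in UTC: 5:28 AM + 9:00 = 2:28 PM on Nov 3.
Arrival in UTC: 2:51 PM + 11:00 = 1:51 AM on Nov 5.
Elapsed = 1:51 AM − 2:28 PM (+2 days) = 35 hours 23 minutes.

35 hours 23 minutes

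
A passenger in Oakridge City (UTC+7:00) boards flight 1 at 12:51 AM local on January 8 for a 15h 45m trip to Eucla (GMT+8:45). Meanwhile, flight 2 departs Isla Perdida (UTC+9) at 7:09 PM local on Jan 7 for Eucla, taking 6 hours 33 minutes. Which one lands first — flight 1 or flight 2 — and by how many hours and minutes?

the second, by 16 hours 54 minutes

Flight 1 in UTC: 12:51 AM − 7:00 = 5:51 PM on Jan 7.
+15 hours and 45 minutes → arrive 9:36 AM UTC on Jan 8.
Flight 2 in UTC: 7:09 PM − 9:00 = 10:09 AM on Jan 7.
+6 hours 33 minutes → arrive 4:42 PM UTC on Jan 7.
Flight 2 lands earlier by 16 hours 54 minutes.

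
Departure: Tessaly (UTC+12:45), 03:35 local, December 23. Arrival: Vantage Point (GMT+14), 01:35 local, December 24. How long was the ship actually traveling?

20 hours 45 minutes

Vantage Point is 1:15 ahead of Tessaly.
Clock-face elapsed time (ignoring zones) is 22 hours.
Actual elapsed = 22 hours − 1:15 = 20 hours 45 minutes.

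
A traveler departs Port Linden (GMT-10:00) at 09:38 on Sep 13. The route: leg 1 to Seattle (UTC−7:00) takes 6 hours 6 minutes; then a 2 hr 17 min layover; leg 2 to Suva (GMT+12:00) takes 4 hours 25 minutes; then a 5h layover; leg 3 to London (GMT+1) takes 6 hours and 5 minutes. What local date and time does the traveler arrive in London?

20:31 on Sep 14

Convert departure to UTC: 09:38 + 10:00 = 19:38 UTC on Sep 13.
Add 6 hours and 6 minutes leg 1 → 01:44 UTC (Sep 14).
Add 2 hours and 17 minutes layover in Seattle → 04:01 UTC.
Add 4 hours and 25 minutes leg 2 → 08:26 UTC.
Add 5 hours layover in Suva → 13:26 UTC.
Add 6 hours 5 minutes leg 3 → 19:31 UTC.
London is UTC+1:00, so local arrival = 19:31 + 1:00 = 20:31 on Sep 14.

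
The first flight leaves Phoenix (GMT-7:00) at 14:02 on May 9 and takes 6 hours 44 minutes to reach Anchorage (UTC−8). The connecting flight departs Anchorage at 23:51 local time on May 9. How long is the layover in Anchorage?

4 hours 5 minutes

Convert departure to UTC: 14:02 + 7:00 = 21:02 UTC on May 9.
Add 6 hours 44 minutes flight time → 03:46 UTC (May 10).
Anchorage is UTC−8:00, so local arrival = 03:46 − 8:00 = 19:46 on May 9.
Layover = 23:51 − 19:46 = 4 hours 5 minutes.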